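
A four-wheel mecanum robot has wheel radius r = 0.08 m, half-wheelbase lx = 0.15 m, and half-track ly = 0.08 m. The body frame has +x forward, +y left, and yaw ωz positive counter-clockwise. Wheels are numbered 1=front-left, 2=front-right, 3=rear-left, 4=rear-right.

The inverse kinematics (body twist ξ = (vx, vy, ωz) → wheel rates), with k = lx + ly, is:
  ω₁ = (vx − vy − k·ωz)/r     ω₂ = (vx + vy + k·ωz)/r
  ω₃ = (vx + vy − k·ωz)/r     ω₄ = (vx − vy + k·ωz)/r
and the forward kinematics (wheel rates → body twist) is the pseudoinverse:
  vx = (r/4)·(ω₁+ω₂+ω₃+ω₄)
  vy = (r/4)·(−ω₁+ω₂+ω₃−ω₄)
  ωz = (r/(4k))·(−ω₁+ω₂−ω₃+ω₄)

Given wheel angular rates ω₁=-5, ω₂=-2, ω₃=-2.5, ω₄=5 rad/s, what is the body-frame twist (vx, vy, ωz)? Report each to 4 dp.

(-0.0900, -0.0900, 0.9130)

k = lx + ly = 0.15 + 0.08 = 0.2300
ω₁+ω₂+ω₃+ω₄ = -4.5000  →  vx = (0.08/4)·-4.5000 = -0.0900
−ω₁+ω₂+ω₃−ω₄ = -4.5000  →  vy = (0.08/4)·-4.5000 = -0.0900
−ω₁+ω₂−ω₃+ω₄ = 10.5000  →  ωz = (0.08/0.9200)·10.5000 = 0.9130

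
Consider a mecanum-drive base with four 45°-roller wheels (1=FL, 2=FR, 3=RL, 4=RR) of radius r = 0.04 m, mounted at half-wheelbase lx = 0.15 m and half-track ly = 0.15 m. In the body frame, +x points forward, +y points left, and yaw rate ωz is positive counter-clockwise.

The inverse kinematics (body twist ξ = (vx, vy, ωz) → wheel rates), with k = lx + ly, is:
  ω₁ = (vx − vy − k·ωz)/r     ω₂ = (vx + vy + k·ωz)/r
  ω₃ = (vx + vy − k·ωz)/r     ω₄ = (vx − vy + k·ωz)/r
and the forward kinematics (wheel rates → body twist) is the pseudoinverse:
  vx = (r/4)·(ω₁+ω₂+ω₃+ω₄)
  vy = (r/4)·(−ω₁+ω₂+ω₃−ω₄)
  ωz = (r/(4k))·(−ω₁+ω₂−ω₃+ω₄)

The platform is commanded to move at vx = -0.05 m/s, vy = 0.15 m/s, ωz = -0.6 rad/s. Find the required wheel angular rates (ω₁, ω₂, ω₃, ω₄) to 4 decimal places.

k = lx + ly = 0.15 + 0.15 = 0.3000;  k·ωz = 0.3000·-0.6 = -0.1800
ω₁ (FL) = (vx − vy − k·ωz)/r = -0.0200/0.04 = -0.5000
ω₂ (FR) = (vx + vy + k·ωz)/r = -0.0800/0.04 = -2.0000
ω₃ (RL) = (vx + vy − k·ωz)/r = 0.2800/0.04 = 7.0000
ω₄ (RR) = (vx − vy + k·ωz)/r = -0.3800/0.04 = -9.5000

(-0.5000, -2.0000, 7.0000, -9.5000)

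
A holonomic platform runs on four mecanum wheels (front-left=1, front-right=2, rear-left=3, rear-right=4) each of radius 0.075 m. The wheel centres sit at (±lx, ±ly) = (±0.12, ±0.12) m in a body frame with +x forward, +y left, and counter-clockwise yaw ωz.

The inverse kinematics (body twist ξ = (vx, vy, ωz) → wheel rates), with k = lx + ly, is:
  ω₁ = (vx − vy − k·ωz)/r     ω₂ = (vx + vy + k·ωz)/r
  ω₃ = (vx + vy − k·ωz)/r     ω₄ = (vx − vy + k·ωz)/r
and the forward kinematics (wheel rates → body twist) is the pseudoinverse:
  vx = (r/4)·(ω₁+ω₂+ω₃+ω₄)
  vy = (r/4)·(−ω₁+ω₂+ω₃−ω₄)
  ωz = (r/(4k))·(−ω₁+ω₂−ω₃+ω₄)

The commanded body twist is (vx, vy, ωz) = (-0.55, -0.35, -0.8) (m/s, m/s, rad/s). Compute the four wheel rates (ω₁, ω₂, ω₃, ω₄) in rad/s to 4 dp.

k = lx + ly = 0.12 + 0.12 = 0.2400;  k·ωz = 0.2400·-0.8 = -0.1920
ω₁ (FL) = (vx − vy − k·ωz)/r = -0.0080/0.075 = -0.1067
ω₂ (FR) = (vx + vy + k·ωz)/r = -1.0920/0.075 = -14.5600
ω₃ (RL) = (vx + vy − k·ωz)/r = -0.7080/0.075 = -9.4400
ω₄ (RR) = (vx − vy + k·ωz)/r = -0.3920/0.075 = -5.2267

(-0.1067, -14.5600, -9.4400, -5.2267)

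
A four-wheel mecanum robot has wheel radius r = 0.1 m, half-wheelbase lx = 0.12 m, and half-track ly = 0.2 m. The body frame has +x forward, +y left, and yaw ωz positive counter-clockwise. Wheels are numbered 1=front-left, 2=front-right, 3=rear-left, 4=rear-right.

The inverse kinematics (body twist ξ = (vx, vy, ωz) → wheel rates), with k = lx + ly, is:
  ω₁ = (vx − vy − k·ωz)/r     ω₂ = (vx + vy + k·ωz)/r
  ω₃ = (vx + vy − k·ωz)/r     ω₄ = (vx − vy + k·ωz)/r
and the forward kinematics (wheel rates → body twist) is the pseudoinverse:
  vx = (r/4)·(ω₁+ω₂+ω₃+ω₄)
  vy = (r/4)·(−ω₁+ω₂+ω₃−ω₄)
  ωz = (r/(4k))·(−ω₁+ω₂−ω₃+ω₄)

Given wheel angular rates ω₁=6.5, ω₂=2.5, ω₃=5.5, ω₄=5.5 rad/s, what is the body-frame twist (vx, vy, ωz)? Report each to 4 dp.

k = lx + ly = 0.12 + 0.2 = 0.3200
ω₁+ω₂+ω₃+ω₄ = 20.0000  →  vx = (0.1/4)·20.0000 = 0.5000
−ω₁+ω₂+ω₃−ω₄ = -4.0000  →  vy = (0.1/4)·-4.0000 = -0.1000
−ω₁+ω₂−ω₃+ω₄ = -4.0000  →  ωz = (0.1/1.2800)·-4.0000 = -0.3125

(0.5000, -0.1000, -0.3125)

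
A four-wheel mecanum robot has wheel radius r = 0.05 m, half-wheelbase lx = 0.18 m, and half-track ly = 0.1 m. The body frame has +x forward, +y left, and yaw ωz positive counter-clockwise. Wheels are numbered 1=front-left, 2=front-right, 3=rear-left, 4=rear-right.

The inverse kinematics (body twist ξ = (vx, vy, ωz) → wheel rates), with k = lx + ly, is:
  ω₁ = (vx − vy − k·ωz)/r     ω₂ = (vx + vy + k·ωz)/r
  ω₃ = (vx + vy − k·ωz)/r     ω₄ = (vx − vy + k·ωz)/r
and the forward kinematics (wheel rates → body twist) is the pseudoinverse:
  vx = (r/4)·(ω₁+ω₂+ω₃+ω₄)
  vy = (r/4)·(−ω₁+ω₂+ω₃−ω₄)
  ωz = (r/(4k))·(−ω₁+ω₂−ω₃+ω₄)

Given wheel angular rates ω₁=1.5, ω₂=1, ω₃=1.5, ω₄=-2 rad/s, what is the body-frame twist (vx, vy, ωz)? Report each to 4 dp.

(0.0250, 0.0375, -0.1786)

k = lx + ly = 0.18 + 0.1 = 0.2800
ω₁+ω₂+ω₃+ω₄ = 2.0000  →  vx = (0.05/4)·2.0000 = 0.0250
−ω₁+ω₂+ω₃−ω₄ = 3.0000  →  vy = (0.05/4)·3.0000 = 0.0375
−ω₁+ω₂−ω₃+ω₄ = -4.0000  →  ωz = (0.05/1.1200)·-4.0000 = -0.1786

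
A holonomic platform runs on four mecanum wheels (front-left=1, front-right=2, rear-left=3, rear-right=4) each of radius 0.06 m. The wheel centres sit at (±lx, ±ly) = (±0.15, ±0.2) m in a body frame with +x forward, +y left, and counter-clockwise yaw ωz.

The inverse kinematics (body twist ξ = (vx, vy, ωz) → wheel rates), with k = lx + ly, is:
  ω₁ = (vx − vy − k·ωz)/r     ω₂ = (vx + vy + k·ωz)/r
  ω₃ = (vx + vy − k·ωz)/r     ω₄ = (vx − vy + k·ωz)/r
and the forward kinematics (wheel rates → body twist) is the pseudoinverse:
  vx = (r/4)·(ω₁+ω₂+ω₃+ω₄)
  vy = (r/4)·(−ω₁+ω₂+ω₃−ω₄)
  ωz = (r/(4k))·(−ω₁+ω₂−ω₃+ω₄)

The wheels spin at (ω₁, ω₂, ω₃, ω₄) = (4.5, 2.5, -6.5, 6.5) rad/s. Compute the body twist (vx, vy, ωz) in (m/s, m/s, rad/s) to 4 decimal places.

(0.1050, -0.2250, 0.4714)

k = lx + ly = 0.15 + 0.2 = 0.3500
ω₁+ω₂+ω₃+ω₄ = 7.0000  →  vx = (0.06/4)·7.0000 = 0.1050
−ω₁+ω₂+ω₃−ω₄ = -15.0000  →  vy = (0.06/4)·-15.0000 = -0.2250
−ω₁+ω₂−ω₃+ω₄ = 11.0000  →  ωz = (0.06/1.4000)·11.0000 = 0.4714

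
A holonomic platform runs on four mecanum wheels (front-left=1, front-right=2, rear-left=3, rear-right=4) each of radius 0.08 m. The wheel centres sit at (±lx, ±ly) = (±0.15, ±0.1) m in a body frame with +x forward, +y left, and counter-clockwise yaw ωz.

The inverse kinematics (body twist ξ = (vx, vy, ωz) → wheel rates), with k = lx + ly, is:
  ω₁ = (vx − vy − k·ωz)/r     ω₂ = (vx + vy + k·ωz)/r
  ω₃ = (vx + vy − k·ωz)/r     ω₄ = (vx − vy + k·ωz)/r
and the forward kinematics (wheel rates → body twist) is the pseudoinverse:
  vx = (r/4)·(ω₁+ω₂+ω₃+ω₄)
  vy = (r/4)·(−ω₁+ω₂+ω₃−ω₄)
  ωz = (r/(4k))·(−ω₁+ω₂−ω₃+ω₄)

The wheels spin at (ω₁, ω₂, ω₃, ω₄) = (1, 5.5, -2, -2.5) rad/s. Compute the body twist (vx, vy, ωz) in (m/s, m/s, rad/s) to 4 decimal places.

k = lx + ly = 0.15 + 0.1 = 0.2500
ω₁+ω₂+ω₃+ω₄ = 2.0000  →  vx = (0.08/4)·2.0000 = 0.0400
−ω₁+ω₂+ω₃−ω₄ = 5.0000  →  vy = (0.08/4)·5.0000 = 0.1000
−ω₁+ω₂−ω₃+ω₄ = 4.0000  →  ωz = (0.08/1.0000)·4.0000 = 0.3200

(0.0400, 0.1000, 0.3200)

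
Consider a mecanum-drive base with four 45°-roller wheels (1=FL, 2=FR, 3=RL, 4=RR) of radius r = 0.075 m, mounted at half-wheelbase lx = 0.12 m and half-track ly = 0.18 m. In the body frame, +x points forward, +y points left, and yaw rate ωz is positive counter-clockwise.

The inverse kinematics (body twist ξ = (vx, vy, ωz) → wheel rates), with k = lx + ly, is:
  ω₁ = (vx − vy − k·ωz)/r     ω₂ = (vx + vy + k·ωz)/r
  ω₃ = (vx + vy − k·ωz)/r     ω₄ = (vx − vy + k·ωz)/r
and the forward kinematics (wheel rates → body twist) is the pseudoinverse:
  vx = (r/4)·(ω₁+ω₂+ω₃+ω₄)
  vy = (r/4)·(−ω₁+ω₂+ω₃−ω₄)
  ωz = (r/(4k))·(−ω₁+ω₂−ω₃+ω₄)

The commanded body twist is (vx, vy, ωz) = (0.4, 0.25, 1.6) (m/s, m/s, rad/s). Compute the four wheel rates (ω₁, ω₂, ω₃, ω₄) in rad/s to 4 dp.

(-4.4000, 15.0667, 2.2667, 8.4000)

k = lx + ly = 0.12 + 0.18 = 0.3000;  k·ωz = 0.3000·1.6 = 0.4800
ω₁ (FL) = (vx − vy − k·ωz)/r = -0.3300/0.075 = -4.4000
ω₂ (FR) = (vx + vy + k·ωz)/r = 1.1300/0.075 = 15.0667
ω₃ (RL) = (vx + vy − k·ωz)/r = 0.1700/0.075 = 2.2667
ω₄ (RR) = (vx − vy + k·ωz)/r = 0.6300/0.075 = 8.4000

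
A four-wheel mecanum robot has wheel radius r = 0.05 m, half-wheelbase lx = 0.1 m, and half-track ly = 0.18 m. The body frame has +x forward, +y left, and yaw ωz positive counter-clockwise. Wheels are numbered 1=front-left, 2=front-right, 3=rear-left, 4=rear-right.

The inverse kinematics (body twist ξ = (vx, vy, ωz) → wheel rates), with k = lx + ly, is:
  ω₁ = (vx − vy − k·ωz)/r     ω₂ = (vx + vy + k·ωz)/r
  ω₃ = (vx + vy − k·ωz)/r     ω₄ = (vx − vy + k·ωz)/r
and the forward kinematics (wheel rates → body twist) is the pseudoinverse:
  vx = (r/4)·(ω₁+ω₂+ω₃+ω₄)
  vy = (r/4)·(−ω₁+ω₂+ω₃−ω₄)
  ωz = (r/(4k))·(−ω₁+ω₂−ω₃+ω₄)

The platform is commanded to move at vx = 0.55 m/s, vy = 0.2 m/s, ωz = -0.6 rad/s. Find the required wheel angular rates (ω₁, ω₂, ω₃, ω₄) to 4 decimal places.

(10.3600, 11.6400, 18.3600, 3.6400)

k = lx + ly = 0.1 + 0.18 = 0.2800;  k·ωz = 0.2800·-0.6 = -0.1680
ω₁ (FL) = (vx − vy − k·ωz)/r = 0.5180/0.05 = 10.3600
ω₂ (FR) = (vx + vy + k·ωz)/r = 0.5820/0.05 = 11.6400
ω₃ (RL) = (vx + vy − k·ωz)/r = 0.9180/0.05 = 18.3600
ω₄ (RR) = (vx − vy + k·ωz)/r = 0.1820/0.05 = 3.6400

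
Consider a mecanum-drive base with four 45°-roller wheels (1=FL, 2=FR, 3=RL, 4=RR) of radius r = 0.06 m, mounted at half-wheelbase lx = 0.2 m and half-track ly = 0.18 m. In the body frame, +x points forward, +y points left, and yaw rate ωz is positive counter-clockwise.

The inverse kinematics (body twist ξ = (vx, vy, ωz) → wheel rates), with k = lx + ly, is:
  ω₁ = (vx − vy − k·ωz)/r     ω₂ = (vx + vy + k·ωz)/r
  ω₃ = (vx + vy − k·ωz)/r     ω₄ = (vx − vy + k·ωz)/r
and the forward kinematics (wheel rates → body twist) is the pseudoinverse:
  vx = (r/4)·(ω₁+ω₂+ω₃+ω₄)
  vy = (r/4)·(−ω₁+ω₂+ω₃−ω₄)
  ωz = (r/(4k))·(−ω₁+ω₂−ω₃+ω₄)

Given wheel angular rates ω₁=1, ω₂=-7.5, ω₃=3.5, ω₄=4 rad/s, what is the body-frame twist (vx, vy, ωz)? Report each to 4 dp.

k = lx + ly = 0.2 + 0.18 = 0.3800
ω₁+ω₂+ω₃+ω₄ = 1.0000  →  vx = (0.06/4)·1.0000 = 0.0150
−ω₁+ω₂+ω₃−ω₄ = -9.0000  →  vy = (0.06/4)·-9.0000 = -0.1350
−ω₁+ω₂−ω₃+ω₄ = -8.0000  →  ωz = (0.06/1.5200)·-8.0000 = -0.3158

(0.0150, -0.1350, -0.3158)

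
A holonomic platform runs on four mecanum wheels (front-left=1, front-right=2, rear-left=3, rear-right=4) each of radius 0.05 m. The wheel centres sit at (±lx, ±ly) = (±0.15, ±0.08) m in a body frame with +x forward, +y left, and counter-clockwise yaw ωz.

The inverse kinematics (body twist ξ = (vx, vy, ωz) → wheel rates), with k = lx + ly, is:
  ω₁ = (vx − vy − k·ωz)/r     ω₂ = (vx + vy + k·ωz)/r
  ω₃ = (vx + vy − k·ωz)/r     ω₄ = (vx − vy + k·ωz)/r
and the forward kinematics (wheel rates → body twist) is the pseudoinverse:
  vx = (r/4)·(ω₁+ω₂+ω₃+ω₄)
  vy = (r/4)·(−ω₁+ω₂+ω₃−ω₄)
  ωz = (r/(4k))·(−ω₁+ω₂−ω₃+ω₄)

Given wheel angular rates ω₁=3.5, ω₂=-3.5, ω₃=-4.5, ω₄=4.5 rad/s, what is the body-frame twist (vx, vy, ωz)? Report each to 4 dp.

(0.0000, -0.2000, 0.1087)

k = lx + ly = 0.15 + 0.08 = 0.2300
ω₁+ω₂+ω₃+ω₄ = 0.0000  →  vx = (0.05/4)·0.0000 = 0.0000
−ω₁+ω₂+ω₃−ω₄ = -16.0000  →  vy = (0.05/4)·-16.0000 = -0.2000
−ω₁+ω₂−ω₃+ω₄ = 2.0000  →  ωz = (0.05/0.9200)·2.0000 = 0.1087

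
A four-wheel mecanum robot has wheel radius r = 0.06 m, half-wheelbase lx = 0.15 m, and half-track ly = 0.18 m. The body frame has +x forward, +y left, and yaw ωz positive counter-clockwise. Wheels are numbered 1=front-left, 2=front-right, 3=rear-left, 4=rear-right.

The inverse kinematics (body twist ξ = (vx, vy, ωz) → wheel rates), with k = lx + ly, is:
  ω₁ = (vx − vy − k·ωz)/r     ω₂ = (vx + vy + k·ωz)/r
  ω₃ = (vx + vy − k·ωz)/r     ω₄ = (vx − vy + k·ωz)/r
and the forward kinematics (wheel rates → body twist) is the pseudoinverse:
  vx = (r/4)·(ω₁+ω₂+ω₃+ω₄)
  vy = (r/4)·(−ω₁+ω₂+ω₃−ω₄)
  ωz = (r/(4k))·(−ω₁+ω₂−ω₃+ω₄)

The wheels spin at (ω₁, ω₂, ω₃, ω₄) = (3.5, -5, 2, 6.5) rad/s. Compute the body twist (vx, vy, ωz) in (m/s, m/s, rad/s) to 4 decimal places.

k = lx + ly = 0.15 + 0.18 = 0.3300
ω₁+ω₂+ω₃+ω₄ = 7.0000  →  vx = (0.06/4)·7.0000 = 0.1050
−ω₁+ω₂+ω₃−ω₄ = -13.0000  →  vy = (0.06/4)·-13.0000 = -0.1950
−ω₁+ω₂−ω₃+ω₄ = -4.0000  →  ωz = (0.06/1.3200)·-4.0000 = -0.1818

(0.1050, -0.1950, -0.1818)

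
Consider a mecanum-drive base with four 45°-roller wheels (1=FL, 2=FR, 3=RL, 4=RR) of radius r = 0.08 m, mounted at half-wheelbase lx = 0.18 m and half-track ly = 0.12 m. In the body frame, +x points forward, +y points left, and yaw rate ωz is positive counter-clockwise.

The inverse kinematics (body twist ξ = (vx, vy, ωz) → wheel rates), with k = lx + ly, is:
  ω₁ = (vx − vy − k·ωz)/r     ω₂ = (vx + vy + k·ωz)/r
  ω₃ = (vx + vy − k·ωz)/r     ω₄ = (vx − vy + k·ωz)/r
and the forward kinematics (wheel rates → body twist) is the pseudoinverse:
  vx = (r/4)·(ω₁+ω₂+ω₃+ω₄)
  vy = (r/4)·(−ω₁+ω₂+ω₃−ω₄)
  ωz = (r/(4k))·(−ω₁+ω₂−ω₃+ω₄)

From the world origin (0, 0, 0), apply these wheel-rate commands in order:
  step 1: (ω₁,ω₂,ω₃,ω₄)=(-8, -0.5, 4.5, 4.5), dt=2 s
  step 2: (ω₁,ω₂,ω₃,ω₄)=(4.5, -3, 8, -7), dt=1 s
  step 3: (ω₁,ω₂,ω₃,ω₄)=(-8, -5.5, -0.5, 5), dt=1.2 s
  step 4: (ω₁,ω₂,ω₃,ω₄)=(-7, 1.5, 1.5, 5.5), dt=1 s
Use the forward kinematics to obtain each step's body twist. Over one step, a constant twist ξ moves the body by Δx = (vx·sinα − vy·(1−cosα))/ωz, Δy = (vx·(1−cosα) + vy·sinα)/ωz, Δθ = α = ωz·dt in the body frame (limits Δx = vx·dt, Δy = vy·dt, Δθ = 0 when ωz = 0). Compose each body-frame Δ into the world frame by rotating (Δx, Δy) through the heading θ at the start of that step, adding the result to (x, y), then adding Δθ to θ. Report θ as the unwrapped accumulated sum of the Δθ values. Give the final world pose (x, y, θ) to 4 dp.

(-0.3538, 0.4630, 0.9733)

step 1: ξ=(vx,vy,ωz)=(0.0100, 0.1500, 0.5000), dt=2.0 → body Δ=(-0.1211, 0.2616, 1.0000) → world pose (-0.1211, 0.2616, 1.0000)
step 2: ξ=(vx,vy,ωz)=(0.0500, 0.1500, -1.5000), dt=1.0 → body Δ=(0.1262, 0.0688, -1.5000) → world pose (-0.1108, 0.4050, -0.5000)
step 3: ξ=(vx,vy,ωz)=(-0.1800, -0.0600, 0.5333), dt=1.2 → body Δ=(-0.1793, -0.1340, 0.6400) → world pose (-0.3324, 0.3733, 0.1400)
step 4: ξ=(vx,vy,ωz)=(0.0300, 0.0900, 0.8333), dt=1.0 → body Δ=(-0.0087, 0.0917, 0.8333) → world pose (-0.3538, 0.4630, 0.9733)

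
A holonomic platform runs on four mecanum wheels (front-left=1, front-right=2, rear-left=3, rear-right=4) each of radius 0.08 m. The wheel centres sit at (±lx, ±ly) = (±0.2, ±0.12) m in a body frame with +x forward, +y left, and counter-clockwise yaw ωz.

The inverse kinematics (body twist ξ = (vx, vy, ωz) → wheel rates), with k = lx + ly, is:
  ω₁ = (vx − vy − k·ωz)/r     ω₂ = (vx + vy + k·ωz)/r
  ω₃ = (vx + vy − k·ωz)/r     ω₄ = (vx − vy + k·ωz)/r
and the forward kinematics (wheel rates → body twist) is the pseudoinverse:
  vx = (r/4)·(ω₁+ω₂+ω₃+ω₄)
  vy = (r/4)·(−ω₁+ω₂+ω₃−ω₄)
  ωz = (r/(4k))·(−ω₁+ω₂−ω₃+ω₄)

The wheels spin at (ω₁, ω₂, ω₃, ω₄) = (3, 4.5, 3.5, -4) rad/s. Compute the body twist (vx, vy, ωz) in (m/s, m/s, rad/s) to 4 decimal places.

k = lx + ly = 0.2 + 0.12 = 0.3200
ω₁+ω₂+ω₃+ω₄ = 7.0000  →  vx = (0.08/4)·7.0000 = 0.1400
−ω₁+ω₂+ω₃−ω₄ = 9.0000  →  vy = (0.08/4)·9.0000 = 0.1800
−ω₁+ω₂−ω₃+ω₄ = -6.0000  →  ωz = (0.08/1.2800)·-6.0000 = -0.3750

(0.1400, 0.1800, -0.3750)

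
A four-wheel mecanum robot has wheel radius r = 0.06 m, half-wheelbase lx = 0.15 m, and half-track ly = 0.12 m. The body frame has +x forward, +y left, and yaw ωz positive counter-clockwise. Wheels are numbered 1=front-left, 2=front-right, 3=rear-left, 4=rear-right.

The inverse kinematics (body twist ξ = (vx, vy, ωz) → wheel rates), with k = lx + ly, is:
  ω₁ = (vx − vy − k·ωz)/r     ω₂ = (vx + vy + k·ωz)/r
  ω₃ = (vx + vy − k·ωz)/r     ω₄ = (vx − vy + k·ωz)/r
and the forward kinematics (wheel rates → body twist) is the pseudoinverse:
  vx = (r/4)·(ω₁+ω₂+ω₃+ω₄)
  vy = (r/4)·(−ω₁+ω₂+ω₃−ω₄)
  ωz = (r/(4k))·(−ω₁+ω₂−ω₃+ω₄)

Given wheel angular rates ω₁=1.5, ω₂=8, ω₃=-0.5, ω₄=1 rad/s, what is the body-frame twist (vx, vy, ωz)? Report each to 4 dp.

k = lx + ly = 0.15 + 0.12 = 0.2700
ω₁+ω₂+ω₃+ω₄ = 10.0000  →  vx = (0.06/4)·10.0000 = 0.1500
−ω₁+ω₂+ω₃−ω₄ = 5.0000  →  vy = (0.06/4)·5.0000 = 0.0750
−ω₁+ω₂−ω₃+ω₄ = 8.0000  →  ωz = (0.06/1.0800)·8.0000 = 0.4444

(0.1500, 0.0750, 0.4444)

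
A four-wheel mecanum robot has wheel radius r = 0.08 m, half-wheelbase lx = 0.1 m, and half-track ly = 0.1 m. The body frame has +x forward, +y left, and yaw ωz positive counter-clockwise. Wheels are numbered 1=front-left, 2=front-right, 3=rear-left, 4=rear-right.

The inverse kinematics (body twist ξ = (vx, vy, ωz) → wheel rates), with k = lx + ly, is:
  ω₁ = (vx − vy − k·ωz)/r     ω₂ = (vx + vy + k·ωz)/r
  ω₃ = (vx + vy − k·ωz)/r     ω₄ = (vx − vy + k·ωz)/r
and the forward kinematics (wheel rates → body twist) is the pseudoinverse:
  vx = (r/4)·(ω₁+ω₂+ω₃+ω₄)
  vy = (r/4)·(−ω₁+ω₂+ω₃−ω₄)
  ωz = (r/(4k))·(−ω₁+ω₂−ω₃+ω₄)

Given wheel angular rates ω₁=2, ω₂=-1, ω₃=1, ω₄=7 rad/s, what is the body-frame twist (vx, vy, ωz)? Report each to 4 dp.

(0.1800, -0.1800, 0.3000)

k = lx + ly = 0.1 + 0.1 = 0.2000
ω₁+ω₂+ω₃+ω₄ = 9.0000  →  vx = (0.08/4)·9.0000 = 0.1800
−ω₁+ω₂+ω₃−ω₄ = -9.0000  →  vy = (0.08/4)·-9.0000 = -0.1800
−ω₁+ω₂−ω₃+ω₄ = 3.0000  →  ωz = (0.08/0.8000)·3.0000 = 0.3000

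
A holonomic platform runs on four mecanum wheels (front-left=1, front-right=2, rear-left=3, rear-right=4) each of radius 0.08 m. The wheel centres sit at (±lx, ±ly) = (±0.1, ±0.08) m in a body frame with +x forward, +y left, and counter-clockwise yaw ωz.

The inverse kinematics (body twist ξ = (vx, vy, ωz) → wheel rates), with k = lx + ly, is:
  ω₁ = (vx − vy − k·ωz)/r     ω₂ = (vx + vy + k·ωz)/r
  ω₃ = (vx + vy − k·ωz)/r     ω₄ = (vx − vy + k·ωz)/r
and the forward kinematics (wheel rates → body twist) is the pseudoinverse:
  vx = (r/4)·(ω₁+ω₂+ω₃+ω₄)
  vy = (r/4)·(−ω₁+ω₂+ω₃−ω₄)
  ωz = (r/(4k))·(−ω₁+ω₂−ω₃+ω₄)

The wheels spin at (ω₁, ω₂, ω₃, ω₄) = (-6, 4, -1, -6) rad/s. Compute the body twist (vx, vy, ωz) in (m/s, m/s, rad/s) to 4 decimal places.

k = lx + ly = 0.1 + 0.08 = 0.1800
ω₁+ω₂+ω₃+ω₄ = -9.0000  →  vx = (0.08/4)·-9.0000 = -0.1800
−ω₁+ω₂+ω₃−ω₄ = 15.0000  →  vy = (0.08/4)·15.0000 = 0.3000
−ω₁+ω₂−ω₃+ω₄ = 5.0000  →  ωz = (0.08/0.7200)·5.0000 = 0.5556

(-0.1800, 0.3000, 0.5556)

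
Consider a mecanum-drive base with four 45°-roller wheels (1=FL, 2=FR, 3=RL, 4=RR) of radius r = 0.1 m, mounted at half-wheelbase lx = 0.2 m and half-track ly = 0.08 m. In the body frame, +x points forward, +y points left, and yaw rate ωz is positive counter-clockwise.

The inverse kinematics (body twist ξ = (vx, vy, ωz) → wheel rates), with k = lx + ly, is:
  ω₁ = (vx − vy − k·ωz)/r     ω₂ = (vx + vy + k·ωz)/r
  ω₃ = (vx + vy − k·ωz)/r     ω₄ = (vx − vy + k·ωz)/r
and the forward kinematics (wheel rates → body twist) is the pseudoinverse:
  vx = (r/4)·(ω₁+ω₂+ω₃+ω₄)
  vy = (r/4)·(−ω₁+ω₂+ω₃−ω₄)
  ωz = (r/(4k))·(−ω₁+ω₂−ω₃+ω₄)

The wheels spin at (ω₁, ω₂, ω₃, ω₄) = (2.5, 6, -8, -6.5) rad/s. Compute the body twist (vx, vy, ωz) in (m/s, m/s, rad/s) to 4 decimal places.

(-0.1500, 0.0500, 0.4464)

k = lx + ly = 0.2 + 0.08 = 0.2800
ω₁+ω₂+ω₃+ω₄ = -6.0000  →  vx = (0.1/4)·-6.0000 = -0.1500
−ω₁+ω₂+ω₃−ω₄ = 2.0000  →  vy = (0.1/4)·2.0000 = 0.0500
−ω₁+ω₂−ω₃+ω₄ = 5.0000  →  ωz = (0.1/1.1200)·5.0000 = 0.4464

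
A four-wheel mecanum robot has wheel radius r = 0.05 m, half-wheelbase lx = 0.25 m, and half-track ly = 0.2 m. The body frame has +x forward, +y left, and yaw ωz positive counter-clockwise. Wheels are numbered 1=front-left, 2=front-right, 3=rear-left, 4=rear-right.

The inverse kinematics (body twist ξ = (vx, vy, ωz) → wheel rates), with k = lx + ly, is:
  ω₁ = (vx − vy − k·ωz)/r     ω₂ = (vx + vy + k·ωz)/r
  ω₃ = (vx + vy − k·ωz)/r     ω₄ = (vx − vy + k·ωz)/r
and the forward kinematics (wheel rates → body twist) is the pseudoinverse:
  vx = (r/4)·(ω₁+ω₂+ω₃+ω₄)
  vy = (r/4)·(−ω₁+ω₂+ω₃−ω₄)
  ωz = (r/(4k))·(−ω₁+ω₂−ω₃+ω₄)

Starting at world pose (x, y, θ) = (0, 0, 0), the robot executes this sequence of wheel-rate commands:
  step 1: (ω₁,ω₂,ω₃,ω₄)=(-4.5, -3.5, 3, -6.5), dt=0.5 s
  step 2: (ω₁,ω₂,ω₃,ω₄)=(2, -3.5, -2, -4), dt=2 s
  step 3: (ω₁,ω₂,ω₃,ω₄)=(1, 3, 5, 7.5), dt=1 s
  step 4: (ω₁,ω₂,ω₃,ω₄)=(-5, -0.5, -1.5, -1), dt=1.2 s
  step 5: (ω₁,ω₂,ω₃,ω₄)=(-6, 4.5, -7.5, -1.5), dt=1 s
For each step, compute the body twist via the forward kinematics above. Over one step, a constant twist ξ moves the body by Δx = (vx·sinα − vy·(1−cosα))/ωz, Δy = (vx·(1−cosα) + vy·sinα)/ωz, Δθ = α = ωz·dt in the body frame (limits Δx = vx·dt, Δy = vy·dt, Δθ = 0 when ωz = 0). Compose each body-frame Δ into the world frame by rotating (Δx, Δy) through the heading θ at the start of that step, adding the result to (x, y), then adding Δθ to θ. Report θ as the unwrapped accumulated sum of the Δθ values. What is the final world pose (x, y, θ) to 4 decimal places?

step 1: ξ=(vx,vy,ωz)=(-0.1437, 0.1313, -0.2361), dt=0.5 → body Δ=(-0.0678, 0.0697, -0.1181) → world pose (-0.0678, 0.0697, -0.1181)
step 2: ξ=(vx,vy,ωz)=(-0.0938, -0.0438, -0.2083), dt=2.0 → body Δ=(-0.2001, -0.0465, -0.4167) → world pose (-0.2720, 0.0471, -0.5347)
step 3: ξ=(vx,vy,ωz)=(0.2063, -0.0062, 0.1250), dt=1.0 → body Δ=(0.2061, 0.0066, 0.1250) → world pose (-0.0913, -0.0522, -0.4097)
step 4: ξ=(vx,vy,ωz)=(-0.1000, 0.0500, 0.1389), dt=1.2 → body Δ=(-0.1244, 0.0497, 0.1667) → world pose (-0.1856, 0.0430, -0.2431)
step 5: ξ=(vx,vy,ωz)=(-0.1313, 0.0563, 0.4583), dt=1.0 → body Δ=(-0.1394, 0.0247, 0.4583) → world pose (-0.3149, 0.1006, 0.2153)

(-0.3149, 0.1006, 0.2153)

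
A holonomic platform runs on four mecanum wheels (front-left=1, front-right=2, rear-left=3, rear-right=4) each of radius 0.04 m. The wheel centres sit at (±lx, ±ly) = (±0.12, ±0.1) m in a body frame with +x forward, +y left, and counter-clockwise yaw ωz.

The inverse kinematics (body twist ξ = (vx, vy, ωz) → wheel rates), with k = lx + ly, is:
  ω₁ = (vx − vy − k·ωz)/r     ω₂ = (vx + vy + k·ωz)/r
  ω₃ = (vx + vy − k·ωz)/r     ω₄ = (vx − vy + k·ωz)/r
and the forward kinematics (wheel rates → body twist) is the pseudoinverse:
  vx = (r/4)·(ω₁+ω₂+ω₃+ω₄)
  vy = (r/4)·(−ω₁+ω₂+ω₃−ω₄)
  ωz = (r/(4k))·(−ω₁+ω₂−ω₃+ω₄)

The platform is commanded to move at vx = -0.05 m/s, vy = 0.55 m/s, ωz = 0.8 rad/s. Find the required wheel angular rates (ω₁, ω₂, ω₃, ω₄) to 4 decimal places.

(-19.4000, 16.9000, 8.1000, -10.6000)

k = lx + ly = 0.12 + 0.1 = 0.2200;  k·ωz = 0.2200·0.8 = 0.1760
ω₁ (FL) = (vx − vy − k·ωz)/r = -0.7760/0.04 = -19.4000
ω₂ (FR) = (vx + vy + k·ωz)/r = 0.6760/0.04 = 16.9000
ω₃ (RL) = (vx + vy − k·ωz)/r = 0.3240/0.04 = 8.1000
ω₄ (RR) = (vx − vy + k·ωz)/r = -0.4240/0.04 = -10.6000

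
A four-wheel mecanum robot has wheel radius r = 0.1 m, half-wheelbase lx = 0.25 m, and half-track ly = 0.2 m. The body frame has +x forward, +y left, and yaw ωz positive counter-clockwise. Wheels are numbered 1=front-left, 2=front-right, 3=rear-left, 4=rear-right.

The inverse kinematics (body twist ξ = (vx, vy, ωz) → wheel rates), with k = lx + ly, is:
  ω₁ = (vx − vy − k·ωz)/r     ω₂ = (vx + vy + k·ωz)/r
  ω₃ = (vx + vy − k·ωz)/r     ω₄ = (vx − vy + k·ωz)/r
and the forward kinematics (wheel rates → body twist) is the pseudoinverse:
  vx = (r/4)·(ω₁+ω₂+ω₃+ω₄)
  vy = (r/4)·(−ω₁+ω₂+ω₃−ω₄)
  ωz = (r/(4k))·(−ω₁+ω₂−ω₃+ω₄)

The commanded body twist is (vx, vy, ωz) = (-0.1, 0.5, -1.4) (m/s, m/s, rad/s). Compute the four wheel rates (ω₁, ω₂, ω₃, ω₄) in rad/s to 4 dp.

k = lx + ly = 0.25 + 0.2 = 0.4500;  k·ωz = 0.4500·-1.4 = -0.6300
ω₁ (FL) = (vx − vy − k·ωz)/r = 0.0300/0.1 = 0.3000
ω₂ (FR) = (vx + vy + k·ωz)/r = -0.2300/0.1 = -2.3000
ω₃ (RL) = (vx + vy − k·ωz)/r = 1.0300/0.1 = 10.3000
ω₄ (RR) = (vx − vy + k·ωz)/r = -1.2300/0.1 = -12.3000

(0.3000, -2.3000, 10.3000, -12.3000)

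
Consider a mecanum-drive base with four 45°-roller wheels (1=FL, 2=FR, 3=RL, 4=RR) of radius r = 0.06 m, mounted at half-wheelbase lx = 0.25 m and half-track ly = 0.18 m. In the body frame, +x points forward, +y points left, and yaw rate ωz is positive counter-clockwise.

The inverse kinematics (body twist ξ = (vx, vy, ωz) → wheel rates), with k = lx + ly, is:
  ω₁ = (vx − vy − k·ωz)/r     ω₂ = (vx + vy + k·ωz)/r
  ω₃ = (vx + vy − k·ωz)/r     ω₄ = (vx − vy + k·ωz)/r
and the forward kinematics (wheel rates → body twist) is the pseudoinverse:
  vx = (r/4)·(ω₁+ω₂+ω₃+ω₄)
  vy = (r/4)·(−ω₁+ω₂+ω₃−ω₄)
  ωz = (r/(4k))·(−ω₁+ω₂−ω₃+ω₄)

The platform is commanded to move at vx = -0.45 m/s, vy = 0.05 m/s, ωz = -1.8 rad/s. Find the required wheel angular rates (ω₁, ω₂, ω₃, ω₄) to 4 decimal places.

k = lx + ly = 0.25 + 0.18 = 0.4300;  k·ωz = 0.4300·-1.8 = -0.7740
ω₁ (FL) = (vx − vy − k·ωz)/r = 0.2740/0.06 = 4.5667
ω₂ (FR) = (vx + vy + k·ωz)/r = -1.1740/0.06 = -19.5667
ω₃ (RL) = (vx + vy − k·ωz)/r = 0.3740/0.06 = 6.2333
ω₄ (RR) = (vx − vy + k·ωz)/r = -1.2740/0.06 = -21.2333

(4.5667, -19.5667, 6.2333, -21.2333)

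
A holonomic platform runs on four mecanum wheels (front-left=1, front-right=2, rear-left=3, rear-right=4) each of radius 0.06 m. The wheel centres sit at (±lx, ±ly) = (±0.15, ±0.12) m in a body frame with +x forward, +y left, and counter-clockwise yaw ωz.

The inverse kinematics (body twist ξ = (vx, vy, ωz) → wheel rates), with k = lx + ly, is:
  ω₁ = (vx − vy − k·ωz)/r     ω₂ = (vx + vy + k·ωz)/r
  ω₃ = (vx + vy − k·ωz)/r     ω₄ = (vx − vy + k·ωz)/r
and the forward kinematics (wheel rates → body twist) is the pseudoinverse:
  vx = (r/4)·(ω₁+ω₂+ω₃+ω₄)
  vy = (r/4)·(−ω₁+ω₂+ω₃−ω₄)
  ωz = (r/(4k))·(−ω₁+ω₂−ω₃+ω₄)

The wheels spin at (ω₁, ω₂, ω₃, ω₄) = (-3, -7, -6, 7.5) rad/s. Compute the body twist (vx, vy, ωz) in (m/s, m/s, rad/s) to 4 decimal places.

k = lx + ly = 0.15 + 0.12 = 0.2700
ω₁+ω₂+ω₃+ω₄ = -8.5000  →  vx = (0.06/4)·-8.5000 = -0.1275
−ω₁+ω₂+ω₃−ω₄ = -17.5000  →  vy = (0.06/4)·-17.5000 = -0.2625
−ω₁+ω₂−ω₃+ω₄ = 9.5000  →  ωz = (0.06/1.0800)·9.5000 = 0.5278

(-0.1275, -0.2625, 0.5278)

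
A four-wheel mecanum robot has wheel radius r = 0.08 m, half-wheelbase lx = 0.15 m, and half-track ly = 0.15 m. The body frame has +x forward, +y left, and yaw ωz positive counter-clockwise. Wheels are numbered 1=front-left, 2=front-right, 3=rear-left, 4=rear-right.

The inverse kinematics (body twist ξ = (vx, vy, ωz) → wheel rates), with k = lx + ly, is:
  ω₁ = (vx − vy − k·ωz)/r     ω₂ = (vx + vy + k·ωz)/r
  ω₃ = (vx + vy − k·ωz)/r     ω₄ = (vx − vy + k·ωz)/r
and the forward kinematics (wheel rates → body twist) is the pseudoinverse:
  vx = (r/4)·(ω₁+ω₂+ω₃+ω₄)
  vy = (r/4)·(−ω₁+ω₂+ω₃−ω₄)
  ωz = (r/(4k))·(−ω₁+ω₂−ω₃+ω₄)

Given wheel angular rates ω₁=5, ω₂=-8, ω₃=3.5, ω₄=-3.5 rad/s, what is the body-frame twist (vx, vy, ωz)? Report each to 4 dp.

k = lx + ly = 0.15 + 0.15 = 0.3000
ω₁+ω₂+ω₃+ω₄ = -3.0000  →  vx = (0.08/4)·-3.0000 = -0.0600
−ω₁+ω₂+ω₃−ω₄ = -6.0000  →  vy = (0.08/4)·-6.0000 = -0.1200
−ω₁+ω₂−ω₃+ω₄ = -20.0000  →  ωz = (0.08/1.2000)·-20.0000 = -1.3333

(-0.0600, -0.1200, -1.3333)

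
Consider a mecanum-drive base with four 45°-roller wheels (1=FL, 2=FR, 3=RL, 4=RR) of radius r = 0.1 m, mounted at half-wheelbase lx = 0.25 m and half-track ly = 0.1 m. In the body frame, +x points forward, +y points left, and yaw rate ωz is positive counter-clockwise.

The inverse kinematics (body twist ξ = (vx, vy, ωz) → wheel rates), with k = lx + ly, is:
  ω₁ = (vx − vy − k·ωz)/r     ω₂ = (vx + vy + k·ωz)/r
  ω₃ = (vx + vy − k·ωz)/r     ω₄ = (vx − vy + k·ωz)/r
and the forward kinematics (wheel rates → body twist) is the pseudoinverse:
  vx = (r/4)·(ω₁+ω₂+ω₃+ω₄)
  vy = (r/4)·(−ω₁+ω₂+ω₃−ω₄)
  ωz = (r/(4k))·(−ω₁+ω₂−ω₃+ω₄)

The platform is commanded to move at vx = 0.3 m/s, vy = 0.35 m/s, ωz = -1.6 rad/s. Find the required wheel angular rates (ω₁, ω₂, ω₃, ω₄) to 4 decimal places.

(5.1000, 0.9000, 12.1000, -6.1000)

k = lx + ly = 0.25 + 0.1 = 0.3500;  k·ωz = 0.3500·-1.6 = -0.5600
ω₁ (FL) = (vx − vy − k·ωz)/r = 0.5100/0.1 = 5.1000
ω₂ (FR) = (vx + vy + k·ωz)/r = 0.0900/0.1 = 0.9000
ω₃ (RL) = (vx + vy − k·ωz)/r = 1.2100/0.1 = 12.1000
ω₄ (RR) = (vx − vy + k·ωz)/r = -0.6100/0.1 = -6.1000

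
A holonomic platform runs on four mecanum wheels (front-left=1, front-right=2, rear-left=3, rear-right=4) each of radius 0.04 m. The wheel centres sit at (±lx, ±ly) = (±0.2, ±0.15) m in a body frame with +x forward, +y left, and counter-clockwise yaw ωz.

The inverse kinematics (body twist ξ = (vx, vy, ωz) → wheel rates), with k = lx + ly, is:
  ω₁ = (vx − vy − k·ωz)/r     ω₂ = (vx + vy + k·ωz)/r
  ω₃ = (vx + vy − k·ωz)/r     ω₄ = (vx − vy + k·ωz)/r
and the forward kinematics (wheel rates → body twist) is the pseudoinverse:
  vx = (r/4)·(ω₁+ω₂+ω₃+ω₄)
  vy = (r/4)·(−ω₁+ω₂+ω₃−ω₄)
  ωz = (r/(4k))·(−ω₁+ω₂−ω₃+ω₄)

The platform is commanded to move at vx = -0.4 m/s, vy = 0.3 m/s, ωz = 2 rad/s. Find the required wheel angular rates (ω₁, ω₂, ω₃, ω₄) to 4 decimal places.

k = lx + ly = 0.2 + 0.15 = 0.3500;  k·ωz = 0.3500·2 = 0.7000
ω₁ (FL) = (vx − vy − k·ωz)/r = -1.4000/0.04 = -35.0000
ω₂ (FR) = (vx + vy + k·ωz)/r = 0.6000/0.04 = 15.0000
ω₃ (RL) = (vx + vy − k·ωz)/r = -0.8000/0.04 = -20.0000
ω₄ (RR) = (vx − vy + k·ωz)/r = 0.0000/0.04 = 0.0000

(-35.0000, 15.0000, -20.0000, 0.0000)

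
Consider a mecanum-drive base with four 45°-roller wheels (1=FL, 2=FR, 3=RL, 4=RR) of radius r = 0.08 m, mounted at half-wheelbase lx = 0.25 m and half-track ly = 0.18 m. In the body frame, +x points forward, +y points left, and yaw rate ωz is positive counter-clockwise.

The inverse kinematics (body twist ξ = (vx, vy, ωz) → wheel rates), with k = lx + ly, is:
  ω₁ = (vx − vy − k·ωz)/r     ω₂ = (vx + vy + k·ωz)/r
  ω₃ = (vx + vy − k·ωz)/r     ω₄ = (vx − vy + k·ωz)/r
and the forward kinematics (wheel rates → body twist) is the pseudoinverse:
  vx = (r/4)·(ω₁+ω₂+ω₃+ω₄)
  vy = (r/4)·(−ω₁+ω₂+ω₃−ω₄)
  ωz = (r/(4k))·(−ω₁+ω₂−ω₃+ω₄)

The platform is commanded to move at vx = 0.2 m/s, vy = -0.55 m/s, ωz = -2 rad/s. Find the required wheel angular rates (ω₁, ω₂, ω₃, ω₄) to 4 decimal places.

k = lx + ly = 0.25 + 0.18 = 0.4300;  k·ωz = 0.4300·-2 = -0.8600
ω₁ (FL) = (vx − vy − k·ωz)/r = 1.6100/0.08 = 20.1250
ω₂ (FR) = (vx + vy + k·ωz)/r = -1.2100/0.08 = -15.1250
ω₃ (RL) = (vx + vy − k·ωz)/r = 0.5100/0.08 = 6.3750
ω₄ (RR) = (vx − vy + k·ωz)/r = -0.1100/0.08 = -1.3750

(20.1250, -15.1250, 6.3750, -1.3750)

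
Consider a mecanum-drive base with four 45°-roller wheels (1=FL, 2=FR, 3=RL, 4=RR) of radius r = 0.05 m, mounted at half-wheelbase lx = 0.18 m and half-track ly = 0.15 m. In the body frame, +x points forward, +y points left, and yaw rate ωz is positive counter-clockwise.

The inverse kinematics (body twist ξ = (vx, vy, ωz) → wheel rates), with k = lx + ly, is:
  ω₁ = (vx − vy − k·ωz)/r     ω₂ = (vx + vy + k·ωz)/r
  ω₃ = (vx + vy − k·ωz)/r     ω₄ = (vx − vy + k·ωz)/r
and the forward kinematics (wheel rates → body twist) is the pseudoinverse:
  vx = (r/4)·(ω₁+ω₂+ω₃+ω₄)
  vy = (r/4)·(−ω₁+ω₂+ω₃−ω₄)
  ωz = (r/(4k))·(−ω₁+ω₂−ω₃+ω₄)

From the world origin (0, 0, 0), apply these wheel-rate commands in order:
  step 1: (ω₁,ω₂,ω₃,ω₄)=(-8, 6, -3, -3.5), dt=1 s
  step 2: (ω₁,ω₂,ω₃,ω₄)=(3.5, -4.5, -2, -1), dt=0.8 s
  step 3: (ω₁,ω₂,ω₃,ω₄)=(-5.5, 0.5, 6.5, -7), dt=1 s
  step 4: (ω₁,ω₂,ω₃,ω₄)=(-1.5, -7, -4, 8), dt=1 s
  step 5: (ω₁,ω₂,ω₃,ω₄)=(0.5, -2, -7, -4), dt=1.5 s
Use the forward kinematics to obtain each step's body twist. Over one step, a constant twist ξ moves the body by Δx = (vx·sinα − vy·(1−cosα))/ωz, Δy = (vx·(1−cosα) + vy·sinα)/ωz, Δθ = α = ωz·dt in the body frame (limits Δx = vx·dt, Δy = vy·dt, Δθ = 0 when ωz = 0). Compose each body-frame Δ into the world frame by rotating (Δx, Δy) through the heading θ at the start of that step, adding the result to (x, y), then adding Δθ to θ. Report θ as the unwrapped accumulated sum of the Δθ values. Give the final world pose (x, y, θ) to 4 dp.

(-0.4770, -0.1091, 0.2898)

step 1: ξ=(vx,vy,ωz)=(-0.1063, 0.1813, 0.5114), dt=1.0 → body Δ=(-0.1470, 0.1469, 0.5114) → world pose (-0.1470, 0.1469, 0.5114)
step 2: ξ=(vx,vy,ωz)=(-0.0500, -0.1125, -0.2652), dt=0.8 → body Δ=(-0.0492, -0.0851, -0.2121) → world pose (-0.1483, 0.0486, 0.2992)
step 3: ξ=(vx,vy,ωz)=(-0.0688, 0.2438, -0.2841), dt=1.0 → body Δ=(-0.0334, 0.2502, -0.2841) → world pose (-0.2540, 0.2778, 0.0152)
step 4: ξ=(vx,vy,ωz)=(-0.0563, -0.2188, 0.2462), dt=1.0 → body Δ=(-0.0289, -0.2234, 0.2462) → world pose (-0.2795, 0.0539, 0.2614)
step 5: ξ=(vx,vy,ωz)=(-0.1562, -0.0688, 0.0189), dt=1.5 → body Δ=(-0.2329, -0.1064, 0.0284) → world pose (-0.4770, -0.1091, 0.2898)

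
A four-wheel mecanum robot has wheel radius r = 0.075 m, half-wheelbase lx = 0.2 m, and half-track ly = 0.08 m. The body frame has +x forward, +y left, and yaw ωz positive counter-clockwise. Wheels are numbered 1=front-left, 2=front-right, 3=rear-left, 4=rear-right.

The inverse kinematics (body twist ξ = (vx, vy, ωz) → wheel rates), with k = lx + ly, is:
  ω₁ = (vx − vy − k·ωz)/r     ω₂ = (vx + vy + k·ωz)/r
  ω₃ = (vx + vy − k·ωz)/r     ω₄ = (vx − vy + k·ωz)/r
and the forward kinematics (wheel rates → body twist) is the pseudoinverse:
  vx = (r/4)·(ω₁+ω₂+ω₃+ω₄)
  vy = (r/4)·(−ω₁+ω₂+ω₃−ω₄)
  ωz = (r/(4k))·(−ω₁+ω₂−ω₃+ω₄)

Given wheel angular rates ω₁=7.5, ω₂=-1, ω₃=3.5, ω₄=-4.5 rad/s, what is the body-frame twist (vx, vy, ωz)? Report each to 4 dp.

k = lx + ly = 0.2 + 0.08 = 0.2800
ω₁+ω₂+ω₃+ω₄ = 5.5000  →  vx = (0.075/4)·5.5000 = 0.1031
−ω₁+ω₂+ω₃−ω₄ = -0.5000  →  vy = (0.075/4)·-0.5000 = -0.0094
−ω₁+ω₂−ω₃+ω₄ = -16.5000  →  ωz = (0.075/1.1200)·-16.5000 = -1.1049

(0.1031, -0.0094, -1.1049)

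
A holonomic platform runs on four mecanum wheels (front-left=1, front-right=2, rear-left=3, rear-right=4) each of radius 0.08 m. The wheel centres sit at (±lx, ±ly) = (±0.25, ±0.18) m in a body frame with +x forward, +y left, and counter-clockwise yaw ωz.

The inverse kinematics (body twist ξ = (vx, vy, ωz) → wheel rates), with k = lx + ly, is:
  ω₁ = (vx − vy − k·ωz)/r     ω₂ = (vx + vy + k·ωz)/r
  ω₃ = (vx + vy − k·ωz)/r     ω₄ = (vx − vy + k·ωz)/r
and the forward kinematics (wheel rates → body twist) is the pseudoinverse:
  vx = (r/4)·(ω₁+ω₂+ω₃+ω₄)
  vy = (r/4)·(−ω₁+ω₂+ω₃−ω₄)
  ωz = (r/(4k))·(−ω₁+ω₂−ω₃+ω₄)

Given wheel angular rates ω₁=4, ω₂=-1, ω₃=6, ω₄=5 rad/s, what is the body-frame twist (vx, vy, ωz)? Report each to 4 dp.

k = lx + ly = 0.25 + 0.18 = 0.4300
ω₁+ω₂+ω₃+ω₄ = 14.0000  →  vx = (0.08/4)·14.0000 = 0.2800
−ω₁+ω₂+ω₃−ω₄ = -4.0000  →  vy = (0.08/4)·-4.0000 = -0.0800
−ω₁+ω₂−ω₃+ω₄ = -6.0000  →  ωz = (0.08/1.7200)·-6.0000 = -0.2791

(0.2800, -0.0800, -0.2791)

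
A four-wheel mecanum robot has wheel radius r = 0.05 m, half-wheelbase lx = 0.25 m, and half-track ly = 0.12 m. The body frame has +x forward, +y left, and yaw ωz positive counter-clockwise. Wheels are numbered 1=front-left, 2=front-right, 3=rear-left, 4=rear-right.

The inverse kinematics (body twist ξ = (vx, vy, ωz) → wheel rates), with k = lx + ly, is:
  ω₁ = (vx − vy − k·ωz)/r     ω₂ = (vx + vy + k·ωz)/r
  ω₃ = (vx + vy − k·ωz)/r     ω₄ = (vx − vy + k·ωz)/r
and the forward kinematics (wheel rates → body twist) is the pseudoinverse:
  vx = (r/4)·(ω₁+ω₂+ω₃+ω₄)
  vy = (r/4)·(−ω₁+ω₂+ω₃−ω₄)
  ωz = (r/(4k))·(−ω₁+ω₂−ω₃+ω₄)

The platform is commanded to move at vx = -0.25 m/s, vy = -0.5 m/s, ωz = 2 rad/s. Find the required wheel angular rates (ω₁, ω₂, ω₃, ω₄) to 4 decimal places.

(-9.8000, -0.2000, -29.8000, 19.8000)

k = lx + ly = 0.25 + 0.12 = 0.3700;  k·ωz = 0.3700·2 = 0.7400
ω₁ (FL) = (vx − vy − k·ωz)/r = -0.4900/0.05 = -9.8000
ω₂ (FR) = (vx + vy + k·ωz)/r = -0.0100/0.05 = -0.2000
ω₃ (RL) = (vx + vy − k·ωz)/r = -1.4900/0.05 = -29.8000
ω₄ (RR) = (vx − vy + k·ωz)/r = 0.9900/0.05 = 19.8000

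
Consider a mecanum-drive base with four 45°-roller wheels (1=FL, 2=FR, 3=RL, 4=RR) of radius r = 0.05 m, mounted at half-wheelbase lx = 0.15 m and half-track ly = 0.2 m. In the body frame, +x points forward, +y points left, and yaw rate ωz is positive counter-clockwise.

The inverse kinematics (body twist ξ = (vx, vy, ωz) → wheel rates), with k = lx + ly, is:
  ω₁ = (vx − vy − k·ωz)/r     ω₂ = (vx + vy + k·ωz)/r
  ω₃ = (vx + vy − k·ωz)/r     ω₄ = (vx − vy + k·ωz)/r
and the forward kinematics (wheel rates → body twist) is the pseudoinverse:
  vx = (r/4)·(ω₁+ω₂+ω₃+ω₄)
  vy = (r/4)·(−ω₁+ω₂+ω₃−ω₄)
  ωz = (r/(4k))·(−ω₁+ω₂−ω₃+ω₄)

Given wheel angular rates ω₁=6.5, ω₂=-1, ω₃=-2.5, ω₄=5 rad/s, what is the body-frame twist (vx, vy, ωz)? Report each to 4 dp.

(0.1000, -0.1875, 0.0000)

k = lx + ly = 0.15 + 0.2 = 0.3500
ω₁+ω₂+ω₃+ω₄ = 8.0000  →  vx = (0.05/4)·8.0000 = 0.1000
−ω₁+ω₂+ω₃−ω₄ = -15.0000  →  vy = (0.05/4)·-15.0000 = -0.1875
−ω₁+ω₂−ω₃+ω₄ = 0.0000  →  ωz = (0.05/1.4000)·0.0000 = 0.0000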